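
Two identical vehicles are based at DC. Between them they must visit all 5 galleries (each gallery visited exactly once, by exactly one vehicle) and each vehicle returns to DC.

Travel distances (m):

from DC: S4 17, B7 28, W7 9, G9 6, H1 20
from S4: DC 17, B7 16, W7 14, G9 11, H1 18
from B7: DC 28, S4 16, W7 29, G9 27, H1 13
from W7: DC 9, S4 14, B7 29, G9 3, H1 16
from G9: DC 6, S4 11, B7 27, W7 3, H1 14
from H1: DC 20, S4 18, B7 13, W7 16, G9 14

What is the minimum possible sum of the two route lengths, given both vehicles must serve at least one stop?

There are 2^4 − 1 = 15 ways to divide the 5 stops into two non-empty groups. For each, the best each vehicle can do is its own shortest tour through its group:
  {S4} + {B7, W7, G9, H1}: 34 + 66 = 100
  {B7} + {S4, W7, G9, H1}: 56 + 60 = 116
  {S4, B7} + {W7, G9, H1}: 61 + 45 = 106
  {W7} + {S4, B7, G9, H1}: 18 + 66 = 84
  {S4, W7} + {B7, G9, H1}: 40 + 61 = 101
  {B7, W7} + {S4, G9, H1}: 66 + 55 = 121
  … (15 splits in total)
  {G9} + {S4, B7, W7, H1}: 12 + 71 = 83  ← best
Best: vehicle 1 DC → G9 → DC = 12; vehicle 2 DC → S4 → B7 → H1 → W7 → DC = 71; combined 83.

Minimum combined distance: 83 m.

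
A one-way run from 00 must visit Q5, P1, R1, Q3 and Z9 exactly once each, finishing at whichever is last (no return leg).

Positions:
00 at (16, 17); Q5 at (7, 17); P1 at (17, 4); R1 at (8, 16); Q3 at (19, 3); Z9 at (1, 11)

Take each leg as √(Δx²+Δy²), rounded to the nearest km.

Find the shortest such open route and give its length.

Minimum one-way distance = 36 km.

There are 5! = 120 possible orderings.
00→Q5→P1→R1→Q3→Z9: 9+16+15+17+20 = 77
00→Q5→P1→R1→Z9→Q3: 9+16+15+9+20 = 69
00→Q5→P1→Q3→R1→Z9: 9+16+2+17+9 = 53
00→Q5→P1→Q3→Z9→R1: 9+16+2+20+9 = 56
00→Q5→P1→Z9→R1→Q3: 9+16+17+9+17 = 68
00→Q5→P1→Z9→Q3→R1: 9+16+17+20+17 = 79
00→Q5→R1→P1→Q3→Z9: 9+1+15+2+20 = 47
00→Q5→R1→P1→Z9→Q3: 9+1+15+17+20 = 62
00→Q5→R1→Q3→P1→Z9: 9+1+17+2+17 = 46
00→Q5→R1→Q3→Z9→P1: 9+1+17+20+17 = 64
00→Q5→R1→Z9→P1→Q3: 9+1+9+17+2 = 38
00→Q5→R1→Z9→Q3→P1: 9+1+9+20+2 = 41
00→Q5→Q3→P1→R1→Z9: 9+18+2+15+9 = 53
00→Q5→Q3→P1→Z9→R1: 9+18+2+17+9 = 55
… (106 more)
00→R1→Q5→Z9→P1→Q3: 8+1+8+17+2 = 36  ← best
The minimum is 36.
One shortest path: 00 → R1 → Q5 → Z9 → P1 → Q3.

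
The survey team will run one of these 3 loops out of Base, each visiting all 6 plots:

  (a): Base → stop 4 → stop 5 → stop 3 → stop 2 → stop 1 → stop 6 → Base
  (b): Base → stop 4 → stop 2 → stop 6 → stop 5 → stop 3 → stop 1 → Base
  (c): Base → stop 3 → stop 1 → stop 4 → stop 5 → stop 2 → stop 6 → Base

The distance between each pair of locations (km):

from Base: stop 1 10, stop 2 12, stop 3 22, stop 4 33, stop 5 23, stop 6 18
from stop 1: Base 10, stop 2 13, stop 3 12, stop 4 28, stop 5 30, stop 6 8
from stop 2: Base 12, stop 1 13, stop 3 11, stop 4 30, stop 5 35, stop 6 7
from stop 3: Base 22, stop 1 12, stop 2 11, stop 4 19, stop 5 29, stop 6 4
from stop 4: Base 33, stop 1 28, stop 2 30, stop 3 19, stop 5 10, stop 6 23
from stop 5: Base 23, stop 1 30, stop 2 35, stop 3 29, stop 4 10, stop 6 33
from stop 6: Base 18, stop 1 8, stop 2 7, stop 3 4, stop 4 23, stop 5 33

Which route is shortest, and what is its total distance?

122 km — (a) is the shortest.

(a): 33 + 10 + 29 + 11 + 13 + 8 + 18 = 122
(b): 33 + 30 + 7 + 33 + 29 + 12 + 10 = 154
(c): 22 + 12 + 28 + 10 + 35 + 7 + 18 = 132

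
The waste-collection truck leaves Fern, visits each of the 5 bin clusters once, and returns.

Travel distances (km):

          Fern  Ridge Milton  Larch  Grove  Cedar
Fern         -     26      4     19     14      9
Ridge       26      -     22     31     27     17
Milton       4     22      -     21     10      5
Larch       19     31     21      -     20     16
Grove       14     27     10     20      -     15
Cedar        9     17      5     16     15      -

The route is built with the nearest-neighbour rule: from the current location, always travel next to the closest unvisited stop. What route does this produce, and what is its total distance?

Total distance 101 km via the nearest-neighbour route Fern → Milton → Cedar → Grove → Larch → Ridge → Fern.

Fern → [Milton:4 / Cedar:9 / Grove:14 / Larch:19 / Ridge:26] → Milton (4)
Milton → [Cedar:5 / Grove:10 / Larch:21 / Ridge:22] → Cedar (5)
Cedar → [Grove:15 / Larch:16 / Ridge:17] → Grove (15)
Grove → [Larch:20 / Ridge:27] → Larch (20)
Larch → [Ridge:31] → Ridge (31)
Return Ridge→Fern: 26.
Total = 4 + 5 + 15 + 20 + 31 + 26 = 101.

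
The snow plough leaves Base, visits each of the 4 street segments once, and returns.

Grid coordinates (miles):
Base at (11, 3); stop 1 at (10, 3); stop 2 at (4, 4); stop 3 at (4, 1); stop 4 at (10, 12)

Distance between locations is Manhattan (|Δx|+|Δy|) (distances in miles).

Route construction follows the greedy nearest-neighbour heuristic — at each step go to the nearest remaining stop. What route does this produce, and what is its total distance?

From Base: distances to unvisited — stop 1=1, stop 2=8, stop 3=9, stop 4=10. Nearest is stop 1 (1).
From stop 1: distances to unvisited — stop 2=7, stop 3=8, stop 4=9. Nearest is stop 2 (7).
From stop 2: distances to unvisited — stop 3=3, stop 4=14. Nearest is stop 3 (3).
From stop 3: distances to unvisited — stop 4=17. Nearest is stop 4 (17).
Return stop 4→Base: 10.
Total = 1 + 7 + 3 + 17 + 10 = 38.

Nearest-neighbour total = 38 miles; route Base → stop 1 → stop 2 → stop 3 → stop 4 → Base.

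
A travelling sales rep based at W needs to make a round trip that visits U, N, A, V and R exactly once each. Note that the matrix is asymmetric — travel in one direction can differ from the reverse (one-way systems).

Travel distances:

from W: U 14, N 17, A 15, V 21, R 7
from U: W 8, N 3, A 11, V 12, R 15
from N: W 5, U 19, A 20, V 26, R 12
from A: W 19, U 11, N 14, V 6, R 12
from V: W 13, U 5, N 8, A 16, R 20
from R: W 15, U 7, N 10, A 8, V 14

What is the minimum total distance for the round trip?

W-U-N-A-V-R-W: 14+3+20+6+20+15 = 78
W-U-N-A-R-V-W: 14+3+20+12+14+13 = 76
W-U-N-V-A-R-W: 14+3+26+16+12+15 = 86
W-U-N-V-R-A-W: 14+3+26+20+8+19 = 90
W-U-N-R-A-V-W: 14+3+12+8+6+13 = 56
W-U-N-R-V-A-W: 14+3+12+14+16+19 = 78
W-U-A-N-V-R-W: 14+11+14+26+20+15 = 100
W-U-A-N-R-V-W: 14+11+14+12+14+13 = 78
W-U-A-V-N-R-W: 14+11+6+8+12+15 = 66
W-U-A-V-R-N-W: 14+11+6+20+10+5 = 66
W-U-A-R-N-V-W: 14+11+12+10+26+13 = 86
W-U-A-R-V-N-W: 14+11+12+14+8+5 = 64
W-U-V-N-A-R-W: 14+12+8+20+12+15 = 81
W-U-V-N-R-A-W: 14+12+8+12+8+19 = 73
… (106 more)
W-R-A-V-U-N-W: 7+8+6+5+3+5 = 34  ← best
The minimum is 34.
One optimal route: W → R → A → V → U → N → W.

Minimum total distance: 34.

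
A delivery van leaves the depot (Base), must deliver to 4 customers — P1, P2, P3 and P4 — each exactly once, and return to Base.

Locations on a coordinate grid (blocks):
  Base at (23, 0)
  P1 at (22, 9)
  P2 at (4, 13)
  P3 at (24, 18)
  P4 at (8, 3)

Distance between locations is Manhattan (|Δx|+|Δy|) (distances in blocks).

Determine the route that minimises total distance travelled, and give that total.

With 4 stops there are 4!/2 = 12 distinct round trips (a route and its reverse cost the same).
Base → P1 → P2 → P3 → P4 → Base: 10+22+25+31+18 = 106
Base → P1 → P2 → P4 → P3 → Base: 10+22+14+31+19 = 96
Base → P1 → P3 → P2 → P4 → Base: 10+11+25+14+18 = 78
Base → P1 → P3 → P4 → P2 → Base: 10+11+31+14+32 = 98
Base → P1 → P4 → P2 → P3 → Base: 10+20+14+25+19 = 88
Base → P1 → P4 → P3 → P2 → Base: 10+20+31+25+32 = 118
Base → P2 → P1 → P3 → P4 → Base: 32+22+11+31+18 = 114
Base → P2 → P1 → P4 → P3 → Base: 32+22+20+31+19 = 124
Base → P2 → P3 → P1 → P4 → Base: 32+25+11+20+18 = 106
Base → P2 → P4 → P1 → P3 → Base: 32+14+20+11+19 = 96
Base → P3 → P1 → P2 → P4 → Base: 19+11+22+14+18 = 84
Base → P3 → P2 → P1 → P4 → Base: 19+25+22+20+18 = 104
The minimum is 78.
One optimal route: Base → P1 → P3 → P2 → P4 → Base (or its reverse).

Shortest round trip = 78 blocks.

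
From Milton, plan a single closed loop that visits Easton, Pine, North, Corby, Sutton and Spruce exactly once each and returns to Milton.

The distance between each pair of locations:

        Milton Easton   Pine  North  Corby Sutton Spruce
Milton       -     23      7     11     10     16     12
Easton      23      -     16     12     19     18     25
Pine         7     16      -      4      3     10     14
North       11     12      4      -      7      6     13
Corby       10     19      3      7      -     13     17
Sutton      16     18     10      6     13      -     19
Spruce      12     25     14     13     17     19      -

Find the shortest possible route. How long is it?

There are 360 distinct closed tours to check (reversals are equivalent).
Milton → Easton → Pine → North → Corby → Sutton → Spruce → Milton: 23+16+4+7+13+19+12 = 94
Milton → Easton → Pine → North → Corby → Spruce → Sutton → Milton: 23+16+4+7+17+19+16 = 102
Milton → Easton → Pine → North → Sutton → Corby → Spruce → Milton: 23+16+4+6+13+17+12 = 91
Milton → Easton → Pine → North → Sutton → Spruce → Corby → Milton: 23+16+4+6+19+17+10 = 95
Milton → Easton → Pine → North → Spruce → Corby → Sutton → Milton: 23+16+4+13+17+13+16 = 102
Milton → Easton → Pine → North → Spruce → Sutton → Corby → Milton: 23+16+4+13+19+13+10 = 98
Milton → Easton → Pine → Corby → North → Sutton → Spruce → Milton: 23+16+3+7+6+19+12 = 86
Milton → Easton → Pine → Corby → North → Spruce → Sutton → Milton: 23+16+3+7+13+19+16 = 97
… (352 more)
Milton → Pine → Corby → Easton → North → Sutton → Spruce → Milton: 7+3+19+12+6+19+12 = 78  ← best
The minimum is 78.
One optimal route: Milton → Pine → Corby → Easton → North → Sutton → Spruce → Milton (or its reverse).

Shortest round trip = 78.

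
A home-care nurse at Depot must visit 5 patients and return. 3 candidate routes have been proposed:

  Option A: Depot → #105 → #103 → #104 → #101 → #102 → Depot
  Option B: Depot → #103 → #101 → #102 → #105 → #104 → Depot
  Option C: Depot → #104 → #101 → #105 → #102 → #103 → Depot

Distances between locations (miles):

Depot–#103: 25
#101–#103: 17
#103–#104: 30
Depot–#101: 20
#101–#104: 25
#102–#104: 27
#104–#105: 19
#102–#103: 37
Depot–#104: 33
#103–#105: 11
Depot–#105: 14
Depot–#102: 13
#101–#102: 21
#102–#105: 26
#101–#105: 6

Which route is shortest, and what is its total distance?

Option A: 14 + 11 + 30 + 25 + 21 + 13 = 114
Option B: 25 + 17 + 21 + 26 + 19 + 33 = 141
Option C: 33 + 25 + 6 + 26 + 37 + 25 = 152

Shortest is Option A, total 114 miles.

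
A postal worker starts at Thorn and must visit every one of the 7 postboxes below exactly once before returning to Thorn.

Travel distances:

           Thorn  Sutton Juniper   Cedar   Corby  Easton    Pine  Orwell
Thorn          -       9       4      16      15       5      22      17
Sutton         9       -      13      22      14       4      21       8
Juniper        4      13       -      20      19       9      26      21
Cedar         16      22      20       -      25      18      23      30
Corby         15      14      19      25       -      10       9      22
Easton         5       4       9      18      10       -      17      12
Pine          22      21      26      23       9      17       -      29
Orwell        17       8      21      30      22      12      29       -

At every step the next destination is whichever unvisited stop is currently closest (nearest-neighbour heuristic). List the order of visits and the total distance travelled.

Thorn → [Juniper:4 / Easton:5 / Sutton:9 / Corby:15 / Cedar:16 / Orwell:17 / Pine:22] → Juniper (4)
Juniper → [Easton:9 / Sutton:13 / Corby:19 / Cedar:20 / Orwell:21 / Pine:26] → Easton (9)
Easton → [Sutton:4 / Corby:10 / Orwell:12 / Pine:17 / Cedar:18] → Sutton (4)
Sutton → [Orwell:8 / Corby:14 / Pine:21 / Cedar:22] → Orwell (8)
Orwell → [Corby:22 / Pine:29 / Cedar:30] → Corby (22)
Corby → [Pine:9 / Cedar:25] → Pine (9)
Pine → [Cedar:23] → Cedar (23)
Return Cedar→Thorn: 16.
Total = 4 + 9 + 4 + 8 + 22 + 9 + 23 + 16 = 95.

95 along Thorn → Juniper → Easton → Sutton → Orwell → Corby → Pine → Cedar → Thorn.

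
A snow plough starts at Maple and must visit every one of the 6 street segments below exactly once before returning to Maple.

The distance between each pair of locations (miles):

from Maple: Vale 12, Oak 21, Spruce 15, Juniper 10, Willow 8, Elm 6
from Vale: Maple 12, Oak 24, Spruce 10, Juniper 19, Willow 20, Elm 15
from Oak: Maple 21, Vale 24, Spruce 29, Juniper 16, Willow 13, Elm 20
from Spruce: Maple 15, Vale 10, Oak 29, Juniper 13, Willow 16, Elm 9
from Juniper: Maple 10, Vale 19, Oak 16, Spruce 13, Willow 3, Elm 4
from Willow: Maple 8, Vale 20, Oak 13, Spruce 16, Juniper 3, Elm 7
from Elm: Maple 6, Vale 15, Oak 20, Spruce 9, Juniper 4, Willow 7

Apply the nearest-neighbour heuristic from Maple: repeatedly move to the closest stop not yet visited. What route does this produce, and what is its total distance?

Maple → [Elm:6 / Willow:8 / Juniper:10 / Vale:12 / Spruce:15 / Oak:21] → Elm (6)
Elm → [Juniper:4 / Willow:7 / Spruce:9 / Vale:15 / Oak:20] → Juniper (4)
Juniper → [Willow:3 / Spruce:13 / Oak:16 / Vale:19] → Willow (3)
Willow → [Oak:13 / Spruce:16 / Vale:20] → Oak (13)
Oak → [Vale:24 / Spruce:29] → Vale (24)
Vale → [Spruce:10] → Spruce (10)
Return Spruce→Maple: 15.
Total = 6 + 4 + 3 + 13 + 24 + 10 + 15 = 75.

Total distance 75 miles via the nearest-neighbour route Maple → Elm → Juniper → Willow → Oak → Vale → Spruce → Maple.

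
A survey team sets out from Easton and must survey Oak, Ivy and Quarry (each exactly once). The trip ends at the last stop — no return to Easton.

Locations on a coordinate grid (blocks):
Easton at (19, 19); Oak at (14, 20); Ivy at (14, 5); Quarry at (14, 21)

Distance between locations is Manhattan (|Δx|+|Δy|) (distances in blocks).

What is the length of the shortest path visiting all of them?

There are 3! = 6 possible orderings.
Easton - Oak - Ivy - Quarry: 6+15+16 = 37
Easton - Oak - Quarry - Ivy: 6+1+16 = 23
Easton - Ivy - Oak - Quarry: 19+15+1 = 35
Easton - Ivy - Quarry - Oak: 19+16+1 = 36
Easton - Quarry - Oak - Ivy: 7+1+15 = 23
Easton - Quarry - Ivy - Oak: 7+16+15 = 38
The minimum is 23.
One shortest path: Easton → Oak → Quarry → Ivy.

23 blocks — the minimum one-way total.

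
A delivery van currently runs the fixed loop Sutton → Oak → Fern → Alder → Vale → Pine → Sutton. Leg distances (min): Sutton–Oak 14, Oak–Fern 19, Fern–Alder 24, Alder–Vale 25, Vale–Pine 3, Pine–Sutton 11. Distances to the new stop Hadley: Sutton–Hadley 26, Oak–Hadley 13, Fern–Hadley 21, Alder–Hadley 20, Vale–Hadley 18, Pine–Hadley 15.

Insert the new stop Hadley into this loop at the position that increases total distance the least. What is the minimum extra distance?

Insertion cost between consecutive stops i–j is d(i,Hadley) + d(Hadley,j) − d(i,j):
  between Sutton and Oak: 26 + 13 − 14 = 25
  between Oak and Fern: 13 + 21 − 19 = 15
  between Fern and Alder: 21 + 20 − 24 = 17
  between Alder and Vale: 20 + 18 − 25 = 13
  between Vale and Pine: 18 + 15 − 3 = 30
  between Pine and Sutton: 15 + 26 − 11 = 30
Cheapest insertion is between Alder and Vale, adding 13.
New total = 96 + 13 = 109.

Minimum extra distance: 13 min, inserting Hadley between Alder and Vale.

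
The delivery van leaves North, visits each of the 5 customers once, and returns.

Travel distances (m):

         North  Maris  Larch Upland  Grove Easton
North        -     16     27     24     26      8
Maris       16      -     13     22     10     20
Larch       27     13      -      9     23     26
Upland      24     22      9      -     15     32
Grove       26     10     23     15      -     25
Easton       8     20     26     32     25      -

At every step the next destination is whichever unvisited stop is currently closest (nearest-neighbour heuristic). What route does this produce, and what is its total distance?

Total distance 89 m via the nearest-neighbour route North → Easton → Maris → Grove → Upland → Larch → North.

From North: distances to unvisited — Easton=8, Maris=16, Upland=24, Grove=26, Larch=27. Nearest is Easton (8).
From Easton: distances to unvisited — Maris=20, Grove=25, Larch=26, Upland=32. Nearest is Maris (20).
From Maris: distances to unvisited — Grove=10, Larch=13, Upland=22. Nearest is Grove (10).
From Grove: distances to unvisited — Upland=15, Larch=23. Nearest is Upland (15).
From Upland: distances to unvisited — Larch=9. Nearest is Larch (9).
Return Larch→North: 27.
Total = 8 + 20 + 10 + 15 + 9 + 27 = 89.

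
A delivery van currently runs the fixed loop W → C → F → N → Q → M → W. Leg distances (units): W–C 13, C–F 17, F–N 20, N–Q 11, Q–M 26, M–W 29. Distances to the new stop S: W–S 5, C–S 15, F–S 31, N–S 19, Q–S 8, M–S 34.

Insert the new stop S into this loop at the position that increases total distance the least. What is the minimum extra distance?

Insertion cost between consecutive stops i–j is d(i,S) + d(S,j) − d(i,j):
  between W and C: 5 + 15 − 13 = 7
  between C and F: 15 + 31 − 17 = 29
  between F and N: 31 + 19 − 20 = 30
  between N and Q: 19 + 8 − 11 = 16
  between Q and M: 8 + 34 − 26 = 16
  between M and W: 34 + 5 − 29 = 10
Cheapest insertion is between W and C, adding 7.
New total = 116 + 7 = 123.

Adding 7 by placing S on the W–C leg.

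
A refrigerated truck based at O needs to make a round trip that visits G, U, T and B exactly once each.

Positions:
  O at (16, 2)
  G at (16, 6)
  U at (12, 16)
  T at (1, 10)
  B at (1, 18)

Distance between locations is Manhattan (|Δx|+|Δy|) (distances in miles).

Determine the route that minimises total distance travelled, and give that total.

With 4 stops there are 4!/2 = 12 distinct round trips (a route and its reverse cost the same).
O-G-U-T-B-O: 4+14+17+8+31 = 74
O-G-U-B-T-O: 4+14+13+8+23 = 62
O-G-T-U-B-O: 4+19+17+13+31 = 84
O-G-T-B-U-O: 4+19+8+13+18 = 62
O-G-B-U-T-O: 4+27+13+17+23 = 84
O-G-B-T-U-O: 4+27+8+17+18 = 74
O-U-G-T-B-O: 18+14+19+8+31 = 90
O-U-G-B-T-O: 18+14+27+8+23 = 90
O-U-T-G-B-O: 18+17+19+27+31 = 112
O-U-B-G-T-O: 18+13+27+19+23 = 100
O-T-G-U-B-O: 23+19+14+13+31 = 100
O-T-U-G-B-O: 23+17+14+27+31 = 112
The minimum is 62.
One optimal route: O → G → U → B → T → O (or its reverse).

62 miles — the shortest possible round trip.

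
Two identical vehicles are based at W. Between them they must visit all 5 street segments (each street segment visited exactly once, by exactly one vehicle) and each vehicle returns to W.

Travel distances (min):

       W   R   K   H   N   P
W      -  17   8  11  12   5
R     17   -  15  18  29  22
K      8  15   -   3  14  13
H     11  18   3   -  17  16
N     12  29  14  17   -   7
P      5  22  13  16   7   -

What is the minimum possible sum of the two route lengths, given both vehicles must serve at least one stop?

Try each way of splitting the stops between the two vehicles (each non-empty) and, for each split, find the best tour for each vehicle:
  {R} + {K, H, N, P}: 34 + 40 = 74
  {K} + {R, H, N, P}: 16 + 64 = 80
  {R, K} + {H, N, P}: 40 + 40 = 80
  {H} + {R, K, N, P}: 22 + 58 = 80
  {R, H} + {K, N, P}: 46 + 34 = 80
  {K, H} + {R, N, P}: 22 + 58 = 80
  … (15 splits in total)
  {R, K, H} + {N, P}: 46 + 24 = 70  ← best
Best: vehicle 1 W → R → K → H → W = 46; vehicle 2 W → N → P → W = 24; combined 70.

70 min — the smallest possible combined total.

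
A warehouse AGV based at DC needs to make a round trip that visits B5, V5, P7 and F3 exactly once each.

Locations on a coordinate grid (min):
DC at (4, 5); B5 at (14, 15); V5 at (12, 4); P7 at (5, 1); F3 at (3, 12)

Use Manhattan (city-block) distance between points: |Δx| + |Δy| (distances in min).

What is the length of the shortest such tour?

Shortest round trip = 50 min.

With 4 stops there are 4!/2 = 12 distinct round trips (a route and its reverse cost the same).
DC→B5→V5→P7→F3→DC: 20+13+10+13+8 = 64
DC→B5→V5→F3→P7→DC: 20+13+17+13+5 = 68
DC→B5→P7→V5→F3→DC: 20+23+10+17+8 = 78
DC→B5→P7→F3→V5→DC: 20+23+13+17+9 = 82
DC→B5→F3→V5→P7→DC: 20+14+17+10+5 = 66
DC→B5→F3→P7→V5→DC: 20+14+13+10+9 = 66
DC→V5→B5→P7→F3→DC: 9+13+23+13+8 = 66
DC→V5→B5→F3→P7→DC: 9+13+14+13+5 = 54
DC→V5→P7→B5→F3→DC: 9+10+23+14+8 = 64
DC→V5→F3→B5→P7→DC: 9+17+14+23+5 = 68
DC→P7→B5→V5→F3→DC: 5+23+13+17+8 = 66
DC→P7→V5→B5→F3→DC: 5+10+13+14+8 = 50
The minimum is 50.
One optimal route: DC → P7 → V5 → B5 → F3 → DC (or its reverse).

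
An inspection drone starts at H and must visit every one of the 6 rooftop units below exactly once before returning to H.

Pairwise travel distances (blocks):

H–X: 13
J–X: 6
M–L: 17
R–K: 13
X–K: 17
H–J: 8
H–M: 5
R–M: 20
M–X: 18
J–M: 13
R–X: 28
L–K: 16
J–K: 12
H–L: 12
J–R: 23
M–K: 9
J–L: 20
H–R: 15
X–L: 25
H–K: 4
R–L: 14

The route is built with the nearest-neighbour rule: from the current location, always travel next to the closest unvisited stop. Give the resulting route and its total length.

Total distance 86 blocks via the nearest-neighbour route H → K → M → J → X → L → R → H.

At H the remaining stops are K 4, M 5, J 8, L 12, X 13, R 15; go to K.
At K the remaining stops are M 9, J 12, R 13, L 16, X 17; go to M.
At M the remaining stops are J 13, L 17, X 18, R 20; go to J.
At J the remaining stops are X 6, L 20, R 23; go to X.
At X the remaining stops are L 25, R 28; go to L.
At L the remaining stops are R 14; go to R.
Return R→H: 15.
Total = 4 + 9 + 13 + 6 + 25 + 14 + 15 = 86.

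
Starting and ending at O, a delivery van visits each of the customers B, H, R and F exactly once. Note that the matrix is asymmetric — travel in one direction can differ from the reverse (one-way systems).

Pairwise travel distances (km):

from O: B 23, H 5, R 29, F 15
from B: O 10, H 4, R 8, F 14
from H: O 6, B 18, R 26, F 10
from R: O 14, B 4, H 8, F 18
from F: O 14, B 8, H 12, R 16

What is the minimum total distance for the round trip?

Shortest round trip = 45 km.

O-B-H-R-F-O: 23+4+26+18+14 = 85
O-B-H-F-R-O: 23+4+10+16+14 = 67
O-B-R-H-F-O: 23+8+8+10+14 = 63
O-B-R-F-H-O: 23+8+18+12+6 = 67
O-B-F-H-R-O: 23+14+12+26+14 = 89
O-B-F-R-H-O: 23+14+16+8+6 = 67
O-H-B-R-F-O: 5+18+8+18+14 = 63
O-H-B-F-R-O: 5+18+14+16+14 = 67
O-H-R-B-F-O: 5+26+4+14+14 = 63
O-H-R-F-B-O: 5+26+18+8+10 = 67
O-H-F-B-R-O: 5+10+8+8+14 = 45
O-H-F-R-B-O: 5+10+16+4+10 = 45
O-R-B-H-F-O: 29+4+4+10+14 = 61
O-R-B-F-H-O: 29+4+14+12+6 = 65
… (10 more)
The minimum is 45.
One optimal route: O → H → F → B → R → O.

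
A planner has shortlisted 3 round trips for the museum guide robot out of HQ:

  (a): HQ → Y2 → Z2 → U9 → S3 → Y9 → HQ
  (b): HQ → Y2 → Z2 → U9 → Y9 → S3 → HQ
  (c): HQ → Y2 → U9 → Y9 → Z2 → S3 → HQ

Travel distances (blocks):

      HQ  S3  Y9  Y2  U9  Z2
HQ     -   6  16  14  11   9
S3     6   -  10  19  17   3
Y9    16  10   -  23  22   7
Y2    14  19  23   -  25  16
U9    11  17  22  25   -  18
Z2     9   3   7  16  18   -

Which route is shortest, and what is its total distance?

Shortest is (c), total 77 blocks.

(a): 14 + 16 + 18 + 17 + 10 + 16 = 91
(b): 14 + 16 + 18 + 22 + 10 + 6 = 86
(c): 14 + 25 + 22 + 7 + 3 + 6 = 77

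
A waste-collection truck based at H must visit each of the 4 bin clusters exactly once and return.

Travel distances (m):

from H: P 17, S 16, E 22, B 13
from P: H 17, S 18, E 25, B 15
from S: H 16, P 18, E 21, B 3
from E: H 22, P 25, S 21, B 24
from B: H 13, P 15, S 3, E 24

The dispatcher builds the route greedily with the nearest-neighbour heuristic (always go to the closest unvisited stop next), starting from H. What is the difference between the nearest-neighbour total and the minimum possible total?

From H: B=13, S=16, P=17, E=22 → choose B (13).
From B: S=3, P=15, E=24 → choose S (3).
From S: P=18, E=21 → choose P (18).
From P: E=25 → choose E (25).
NN route H → B → S → P → E → H costs 81.
Optimal: H → P → B → S → E → H costs 78 (by enumerating all 12 distinct tours).
Excess = 81 − 78 = 3.

3 m longer than the optimal tour.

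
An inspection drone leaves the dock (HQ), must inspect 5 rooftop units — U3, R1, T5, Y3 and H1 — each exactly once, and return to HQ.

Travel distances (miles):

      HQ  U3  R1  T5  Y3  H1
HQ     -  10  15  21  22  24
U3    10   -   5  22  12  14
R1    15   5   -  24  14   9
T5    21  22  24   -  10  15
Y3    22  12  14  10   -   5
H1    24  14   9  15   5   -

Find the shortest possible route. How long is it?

Shortest round trip = 60 miles.

With 5 stops there are 5!/2 = 60 distinct round trips (a route and its reverse cost the same).
HQ-U3-R1-T5-Y3-H1-HQ: 10+5+24+10+5+24 = 78
HQ-U3-R1-T5-H1-Y3-HQ: 10+5+24+15+5+22 = 81
HQ-U3-R1-Y3-T5-H1-HQ: 10+5+14+10+15+24 = 78
HQ-U3-R1-Y3-H1-T5-HQ: 10+5+14+5+15+21 = 70
HQ-U3-R1-H1-T5-Y3-HQ: 10+5+9+15+10+22 = 71
HQ-U3-R1-H1-Y3-T5-HQ: 10+5+9+5+10+21 = 60
HQ-U3-T5-R1-Y3-H1-HQ: 10+22+24+14+5+24 = 99
HQ-U3-T5-R1-H1-Y3-HQ: 10+22+24+9+5+22 = 92
HQ-U3-T5-Y3-R1-H1-HQ: 10+22+10+14+9+24 = 89
HQ-U3-T5-Y3-H1-R1-HQ: 10+22+10+5+9+15 = 71
HQ-U3-T5-H1-R1-Y3-HQ: 10+22+15+9+14+22 = 92
HQ-U3-T5-H1-Y3-R1-HQ: 10+22+15+5+14+15 = 81
HQ-U3-Y3-R1-T5-H1-HQ: 10+12+14+24+15+24 = 99
HQ-U3-Y3-R1-H1-T5-HQ: 10+12+14+9+15+21 = 81
… (46 more)
The minimum is 60.
One optimal route: HQ → U3 → R1 → H1 → Y3 → T5 → HQ (or its reverse).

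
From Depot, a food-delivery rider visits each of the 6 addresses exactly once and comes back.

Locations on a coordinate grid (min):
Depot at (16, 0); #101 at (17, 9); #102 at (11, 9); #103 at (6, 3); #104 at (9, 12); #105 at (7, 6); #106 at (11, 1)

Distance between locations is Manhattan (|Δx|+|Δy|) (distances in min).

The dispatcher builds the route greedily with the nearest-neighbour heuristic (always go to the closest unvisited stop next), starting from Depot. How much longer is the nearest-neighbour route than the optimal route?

Excess over optimum: 4 min.

Depot: #106=6, #101=10, #103=13, #102=14, #105=15, #104=19 ⇒ #106
#106: #103=7, #102=8, #105=9, #104=13, #101=14 ⇒ #103
#103: #105=4, #102=11, #104=12, #101=17 ⇒ #105
#105: #102=7, #104=8, #101=13 ⇒ #102
#102: #104=5, #101=6 ⇒ #104
#104: #101=11 ⇒ #101
NN route Depot → #106 → #103 → #105 → #102 → #104 → #101 → Depot costs 50.
Optimal: Depot → #101 → #102 → #104 → #105 → #103 → #106 → Depot costs 46 (by enumerating all 360 distinct tours).
Excess = 50 − 46 = 4.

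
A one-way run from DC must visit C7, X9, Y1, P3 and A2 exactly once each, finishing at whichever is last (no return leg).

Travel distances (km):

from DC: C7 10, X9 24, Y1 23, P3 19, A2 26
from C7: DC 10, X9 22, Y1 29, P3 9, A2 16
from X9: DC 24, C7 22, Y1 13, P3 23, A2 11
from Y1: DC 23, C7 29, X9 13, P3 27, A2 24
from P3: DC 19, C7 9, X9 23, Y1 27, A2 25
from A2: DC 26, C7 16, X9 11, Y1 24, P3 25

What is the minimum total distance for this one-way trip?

Minimum one-way distance = 68 km.

There are 5! = 120 possible orderings.
DC → C7 → X9 → Y1 → P3 → A2: 10+22+13+27+25 = 97
DC → C7 → X9 → Y1 → A2 → P3: 10+22+13+24+25 = 94
DC → C7 → X9 → P3 → Y1 → A2: 10+22+23+27+24 = 106
DC → C7 → X9 → P3 → A2 → Y1: 10+22+23+25+24 = 104
DC → C7 → X9 → A2 → Y1 → P3: 10+22+11+24+27 = 94
DC → C7 → X9 → A2 → P3 → Y1: 10+22+11+25+27 = 95
DC → C7 → Y1 → X9 → P3 → A2: 10+29+13+23+25 = 100
DC → C7 → Y1 → X9 → A2 → P3: 10+29+13+11+25 = 88
DC → C7 → Y1 → P3 → X9 → A2: 10+29+27+23+11 = 100
DC → C7 → Y1 → P3 → A2 → X9: 10+29+27+25+11 = 102
DC → C7 → Y1 → A2 → X9 → P3: 10+29+24+11+23 = 97
DC → C7 → Y1 → A2 → P3 → X9: 10+29+24+25+23 = 111
DC → C7 → P3 → X9 → Y1 → A2: 10+9+23+13+24 = 79
DC → C7 → P3 → X9 → A2 → Y1: 10+9+23+11+24 = 77
… (106 more)
DC → C7 → P3 → A2 → X9 → Y1: 10+9+25+11+13 = 68  ← best
The minimum is 68.
One shortest path: DC → C7 → P3 → A2 → X9 → Y1.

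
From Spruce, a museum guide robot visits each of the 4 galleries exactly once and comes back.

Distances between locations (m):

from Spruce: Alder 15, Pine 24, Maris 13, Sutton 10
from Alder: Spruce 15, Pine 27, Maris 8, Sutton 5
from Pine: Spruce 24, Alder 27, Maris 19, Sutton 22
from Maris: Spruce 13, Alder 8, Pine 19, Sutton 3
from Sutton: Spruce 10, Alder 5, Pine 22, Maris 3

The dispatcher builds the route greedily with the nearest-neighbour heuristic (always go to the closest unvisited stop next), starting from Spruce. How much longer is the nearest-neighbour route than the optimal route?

Spruce: Sutton=10, Maris=13, Alder=15, Pine=24 ⇒ Sutton
Sutton: Maris=3, Alder=5, Pine=22 ⇒ Maris
Maris: Alder=8, Pine=19 ⇒ Alder
Alder: Pine=27 ⇒ Pine
NN route Spruce → Sutton → Maris → Alder → Pine → Spruce costs 72.
Optimal: Spruce → Alder → Sutton → Maris → Pine → Spruce costs 66 (by enumerating all 12 distinct tours).
Excess = 72 − 66 = 6.

Excess over optimum: 6 m.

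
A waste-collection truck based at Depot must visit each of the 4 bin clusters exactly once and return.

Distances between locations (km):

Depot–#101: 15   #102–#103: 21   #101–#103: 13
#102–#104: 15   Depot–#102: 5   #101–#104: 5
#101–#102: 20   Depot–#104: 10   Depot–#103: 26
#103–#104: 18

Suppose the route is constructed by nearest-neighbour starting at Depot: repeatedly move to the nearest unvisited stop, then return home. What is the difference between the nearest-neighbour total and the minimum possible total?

The nearest-neighbour route is 10 km longer than optimal.

From Depot: #102=5, #104=10, #101=15, #103=26 → choose #102 (5).
From #102: #104=15, #101=20, #103=21 → choose #104 (15).
From #104: #101=5, #103=18 → choose #101 (5).
From #101: #103=13 → choose #103 (13).
NN route Depot → #102 → #104 → #101 → #103 → Depot costs 64.
Optimal: Depot → #102 → #103 → #101 → #104 → Depot costs 54 (by enumerating all 12 distinct tours).
Excess = 64 − 54 = 10.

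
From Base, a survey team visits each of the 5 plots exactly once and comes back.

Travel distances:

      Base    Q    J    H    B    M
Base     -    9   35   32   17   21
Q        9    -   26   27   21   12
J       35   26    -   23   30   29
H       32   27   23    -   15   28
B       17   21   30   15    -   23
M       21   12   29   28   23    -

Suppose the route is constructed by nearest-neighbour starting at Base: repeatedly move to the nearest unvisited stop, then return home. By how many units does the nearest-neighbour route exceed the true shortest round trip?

Excess over optimum: 12.

From Base: Q=9, B=17, M=21, H=32, J=35 → choose Q (9).
From Q: M=12, B=21, J=26, H=27 → choose M (12).
From M: B=23, H=28, J=29 → choose B (23).
From B: H=15, J=30 → choose H (15).
From H: J=23 → choose J (23).
NN route Base → Q → M → B → H → J → Base costs 117.
Optimal: Base → Q → M → J → H → B → Base costs 105 (by enumerating all 60 distinct tours).
Excess = 117 − 105 = 12.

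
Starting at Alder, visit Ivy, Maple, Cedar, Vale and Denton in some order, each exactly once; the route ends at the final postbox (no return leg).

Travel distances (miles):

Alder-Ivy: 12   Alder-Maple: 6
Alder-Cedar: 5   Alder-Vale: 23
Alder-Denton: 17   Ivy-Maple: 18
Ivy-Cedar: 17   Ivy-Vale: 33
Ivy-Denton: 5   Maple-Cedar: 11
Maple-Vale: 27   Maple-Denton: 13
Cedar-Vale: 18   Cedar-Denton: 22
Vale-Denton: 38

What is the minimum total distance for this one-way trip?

There are 5! = 120 possible orderings.
Alder→Ivy→Maple→Cedar→Vale→Denton: 12+18+11+18+38 = 97
Alder→Ivy→Maple→Cedar→Denton→Vale: 12+18+11+22+38 = 101
Alder→Ivy→Maple→Vale→Cedar→Denton: 12+18+27+18+22 = 97
Alder→Ivy→Maple→Vale→Denton→Cedar: 12+18+27+38+22 = 117
Alder→Ivy→Maple→Denton→Cedar→Vale: 12+18+13+22+18 = 83
Alder→Ivy→Maple→Denton→Vale→Cedar: 12+18+13+38+18 = 99
Alder→Ivy→Cedar→Maple→Vale→Denton: 12+17+11+27+38 = 105
Alder→Ivy→Cedar→Maple→Denton→Vale: 12+17+11+13+38 = 91
Alder→Ivy→Cedar→Vale→Maple→Denton: 12+17+18+27+13 = 87
Alder→Ivy→Cedar→Vale→Denton→Maple: 12+17+18+38+13 = 98
Alder→Ivy→Cedar→Denton→Maple→Vale: 12+17+22+13+27 = 91
Alder→Ivy→Cedar→Denton→Vale→Maple: 12+17+22+38+27 = 116
Alder→Ivy→Vale→Maple→Cedar→Denton: 12+33+27+11+22 = 105
Alder→Ivy→Vale→Maple→Denton→Cedar: 12+33+27+13+22 = 107
… (106 more)
Alder→Ivy→Denton→Maple→Cedar→Vale: 12+5+13+11+18 = 59  ← best
The minimum is 59.
One shortest path: Alder → Ivy → Denton → Maple → Cedar → Vale.

59 miles — the minimum one-way total.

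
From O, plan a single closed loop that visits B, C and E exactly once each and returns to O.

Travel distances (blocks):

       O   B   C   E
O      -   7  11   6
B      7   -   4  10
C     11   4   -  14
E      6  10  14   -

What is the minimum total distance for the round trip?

Minimum total distance: 31 blocks.

With 3 stops there are 3!/2 = 3 distinct round trips (a route and its reverse cost the same).
O→B→C→E→O: 7+4+14+6 = 31
O→B→E→C→O: 7+10+14+11 = 42
O→C→B→E→O: 11+4+10+6 = 31
The minimum is 31.
One optimal route: O → B → C → E → O (or its reverse).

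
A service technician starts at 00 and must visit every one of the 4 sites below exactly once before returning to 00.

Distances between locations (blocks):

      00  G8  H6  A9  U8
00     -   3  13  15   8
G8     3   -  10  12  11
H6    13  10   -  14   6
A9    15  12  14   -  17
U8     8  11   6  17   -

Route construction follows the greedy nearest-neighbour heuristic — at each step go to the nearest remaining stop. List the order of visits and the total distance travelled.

At 00 the remaining stops are G8 3, U8 8, H6 13, A9 15; go to G8.
At G8 the remaining stops are H6 10, U8 11, A9 12; go to H6.
At H6 the remaining stops are U8 6, A9 14; go to U8.
At U8 the remaining stops are A9 17; go to A9.
Return A9→00: 15.
Total = 3 + 10 + 6 + 17 + 15 = 51.

Nearest-neighbour total = 51 blocks; route 00 → G8 → H6 → U8 → A9 → 00.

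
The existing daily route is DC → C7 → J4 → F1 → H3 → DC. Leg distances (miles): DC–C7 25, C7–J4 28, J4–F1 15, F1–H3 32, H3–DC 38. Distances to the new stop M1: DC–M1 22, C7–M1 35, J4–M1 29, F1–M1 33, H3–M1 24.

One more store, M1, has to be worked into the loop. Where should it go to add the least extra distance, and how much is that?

Minimum extra distance: 8 miles, inserting M1 between H3 and DC.

Insertion cost between consecutive stops i–j is d(i,M1) + d(M1,j) − d(i,j):
  between DC and C7: 22 + 35 − 25 = 32
  between C7 and J4: 35 + 29 − 28 = 36
  between J4 and F1: 29 + 33 − 15 = 47
  between F1 and H3: 33 + 24 − 32 = 25
  between H3 and DC: 24 + 22 − 38 = 8
Cheapest insertion is between H3 and DC, adding 8.
New total = 138 + 8 = 146.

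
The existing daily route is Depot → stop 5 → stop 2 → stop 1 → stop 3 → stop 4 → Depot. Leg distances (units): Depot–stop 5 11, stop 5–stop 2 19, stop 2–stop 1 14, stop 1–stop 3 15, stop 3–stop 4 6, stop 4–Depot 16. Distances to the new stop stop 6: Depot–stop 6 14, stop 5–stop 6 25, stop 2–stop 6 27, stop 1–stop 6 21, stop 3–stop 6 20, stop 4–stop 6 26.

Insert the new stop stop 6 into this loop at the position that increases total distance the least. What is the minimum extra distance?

Minimum extra distance: 24, inserting stop 6 between stop 4 and Depot.

Insertion cost between consecutive stops i–j is d(i,stop 6) + d(stop 6,j) − d(i,j):
  between Depot and stop 5: 14 + 25 − 11 = 28
  between stop 5 and stop 2: 25 + 27 − 19 = 33
  between stop 2 and stop 1: 27 + 21 − 14 = 34
  between stop 1 and stop 3: 21 + 20 − 15 = 26
  between stop 3 and stop 4: 20 + 26 − 6 = 40
  between stop 4 and Depot: 26 + 14 − 16 = 24
Cheapest insertion is between stop 4 and Depot, adding 24.
New total = 81 + 24 = 105.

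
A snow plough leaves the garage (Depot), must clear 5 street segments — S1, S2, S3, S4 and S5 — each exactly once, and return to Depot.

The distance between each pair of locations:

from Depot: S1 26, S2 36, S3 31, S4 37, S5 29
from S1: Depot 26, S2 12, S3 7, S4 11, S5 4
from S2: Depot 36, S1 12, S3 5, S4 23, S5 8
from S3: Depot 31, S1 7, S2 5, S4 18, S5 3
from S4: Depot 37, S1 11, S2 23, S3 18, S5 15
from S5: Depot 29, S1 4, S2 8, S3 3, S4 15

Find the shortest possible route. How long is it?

Depot→S1→S2→S3→S4→S5→Depot: 26+12+5+18+15+29 = 105
Depot→S1→S2→S3→S5→S4→Depot: 26+12+5+3+15+37 = 98
Depot→S1→S2→S4→S3→S5→Depot: 26+12+23+18+3+29 = 111
Depot→S1→S2→S4→S5→S3→Depot: 26+12+23+15+3+31 = 110
Depot→S1→S2→S5→S3→S4→Depot: 26+12+8+3+18+37 = 104
Depot→S1→S2→S5→S4→S3→Depot: 26+12+8+15+18+31 = 110
Depot→S1→S3→S2→S4→S5→Depot: 26+7+5+23+15+29 = 105
Depot→S1→S3→S2→S5→S4→Depot: 26+7+5+8+15+37 = 98
Depot→S1→S3→S4→S2→S5→Depot: 26+7+18+23+8+29 = 111
Depot→S1→S3→S4→S5→S2→Depot: 26+7+18+15+8+36 = 110
Depot→S1→S3→S5→S2→S4→Depot: 26+7+3+8+23+37 = 104
Depot→S1→S3→S5→S4→S2→Depot: 26+7+3+15+23+36 = 110
Depot→S1→S4→S2→S3→S5→Depot: 26+11+23+5+3+29 = 97
Depot→S1→S4→S2→S5→S3→Depot: 26+11+23+8+3+31 = 102
… (46 more)
Depot→S1→S4→S5→S2→S3→Depot: 26+11+15+8+5+31 = 96  ← best
The minimum is 96.
One optimal route: Depot → S1 → S4 → S5 → S2 → S3 → Depot (or its reverse).

Shortest round trip = 96.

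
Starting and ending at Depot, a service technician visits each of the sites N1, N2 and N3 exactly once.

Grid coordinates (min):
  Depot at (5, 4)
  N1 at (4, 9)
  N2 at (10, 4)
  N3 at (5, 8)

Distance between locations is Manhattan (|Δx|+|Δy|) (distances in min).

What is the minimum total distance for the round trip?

Depot→N1→N2→N3→Depot: 6+11+9+4 = 30
Depot→N1→N3→N2→Depot: 6+2+9+5 = 22
Depot→N2→N1→N3→Depot: 5+11+2+4 = 22
The minimum is 22.
One optimal route: Depot → N1 → N3 → N2 → Depot (or its reverse).

22 min — the shortest possible round trip.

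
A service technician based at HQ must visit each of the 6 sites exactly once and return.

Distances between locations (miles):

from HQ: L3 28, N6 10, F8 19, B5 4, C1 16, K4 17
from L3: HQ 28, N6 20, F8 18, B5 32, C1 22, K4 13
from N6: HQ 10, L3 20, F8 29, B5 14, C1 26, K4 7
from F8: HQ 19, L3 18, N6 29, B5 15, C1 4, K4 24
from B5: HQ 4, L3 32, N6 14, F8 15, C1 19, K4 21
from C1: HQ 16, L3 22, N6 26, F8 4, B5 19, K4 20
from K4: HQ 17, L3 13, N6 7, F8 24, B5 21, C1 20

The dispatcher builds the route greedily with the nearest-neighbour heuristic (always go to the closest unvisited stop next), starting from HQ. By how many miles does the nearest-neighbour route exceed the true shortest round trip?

1 miles longer than the optimal tour.

HQ: B5=4, N6=10, C1=16, K4=17, F8=19, L3=28 ⇒ B5
B5: N6=14, F8=15, C1=19, K4=21, L3=32 ⇒ N6
N6: K4=7, L3=20, C1=26, F8=29 ⇒ K4
K4: L3=13, C1=20, F8=24 ⇒ L3
L3: F8=18, C1=22 ⇒ F8
F8: C1=4 ⇒ C1
NN route HQ → B5 → N6 → K4 → L3 → F8 → C1 → HQ costs 76.
Optimal: HQ → N6 → K4 → L3 → F8 → C1 → B5 → HQ costs 75 (by enumerating all 360 distinct tours).
Excess = 76 − 75 = 1.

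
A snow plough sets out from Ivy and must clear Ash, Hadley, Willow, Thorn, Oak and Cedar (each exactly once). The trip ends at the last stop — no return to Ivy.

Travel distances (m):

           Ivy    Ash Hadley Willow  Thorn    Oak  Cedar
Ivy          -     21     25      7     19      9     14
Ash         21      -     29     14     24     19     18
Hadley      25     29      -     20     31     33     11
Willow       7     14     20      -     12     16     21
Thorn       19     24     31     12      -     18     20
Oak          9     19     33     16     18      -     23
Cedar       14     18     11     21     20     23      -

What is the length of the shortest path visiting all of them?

There are 6! = 720 possible orderings.
Ivy - Ash - Hadley - Willow - Thorn - Oak - Cedar: 21+29+20+12+18+23 = 123
Ivy - Ash - Hadley - Willow - Thorn - Cedar - Oak: 21+29+20+12+20+23 = 125
Ivy - Ash - Hadley - Willow - Oak - Thorn - Cedar: 21+29+20+16+18+20 = 124
Ivy - Ash - Hadley - Willow - Oak - Cedar - Thorn: 21+29+20+16+23+20 = 129
Ivy - Ash - Hadley - Willow - Cedar - Thorn - Oak: 21+29+20+21+20+18 = 129
Ivy - Ash - Hadley - Willow - Cedar - Oak - Thorn: 21+29+20+21+23+18 = 132
Ivy - Ash - Hadley - Thorn - Willow - Oak - Cedar: 21+29+31+12+16+23 = 132
Ivy - Ash - Hadley - Thorn - Willow - Cedar - Oak: 21+29+31+12+21+23 = 137
… (712 more)
Ivy - Oak - Thorn - Willow - Ash - Cedar - Hadley: 9+18+12+14+18+11 = 82  ← best
The minimum is 82.
One shortest path: Ivy → Oak → Thorn → Willow → Ash → Cedar → Hadley.

Minimum one-way distance = 82 m.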